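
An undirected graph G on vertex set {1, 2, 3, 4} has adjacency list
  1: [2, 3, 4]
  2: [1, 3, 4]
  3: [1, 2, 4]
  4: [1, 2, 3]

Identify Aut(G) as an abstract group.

All 4 vertices are pairwise adjacent: G = K_4. Every bijection on the vertex set is an automorphism of K_4; hence Aut(K_4) ≅ S_4, order 24.

S_4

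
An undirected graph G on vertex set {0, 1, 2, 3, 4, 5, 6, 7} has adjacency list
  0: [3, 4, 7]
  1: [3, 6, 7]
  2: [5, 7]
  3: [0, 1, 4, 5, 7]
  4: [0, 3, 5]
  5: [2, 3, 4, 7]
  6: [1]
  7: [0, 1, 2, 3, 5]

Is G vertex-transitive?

No

Vertex 2 is the only vertex of degree 2, so every automorphism fixes it; G is not vertex-transitive.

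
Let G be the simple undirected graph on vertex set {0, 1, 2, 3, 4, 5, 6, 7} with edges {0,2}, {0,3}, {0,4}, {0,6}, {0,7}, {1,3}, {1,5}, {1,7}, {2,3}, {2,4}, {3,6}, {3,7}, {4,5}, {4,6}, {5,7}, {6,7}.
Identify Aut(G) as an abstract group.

1

The degree sequence is [5, 3, 3, 5, 4, 3, 4, 5]. Checking the degree-preserving permutations of the vertex set shows that none except the identity preserves every edge, so Aut(G) is trivial.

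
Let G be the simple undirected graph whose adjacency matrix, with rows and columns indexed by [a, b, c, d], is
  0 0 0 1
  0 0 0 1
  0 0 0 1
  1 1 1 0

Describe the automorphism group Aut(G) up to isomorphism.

Vertex d has degree 3 and every other vertex has degree 1, so G is the star K_{1,3} with centre d. Any automorphism fixes the centre and permutes the 3 leaves freely, so Aut(G) ≅ S_3 of order 3! = 6.

the symmetric group on 3 letters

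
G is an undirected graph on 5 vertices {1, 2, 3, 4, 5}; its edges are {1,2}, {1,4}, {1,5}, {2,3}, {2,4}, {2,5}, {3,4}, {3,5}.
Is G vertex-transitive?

No

Vertex 2 is the only vertex of degree 4, so every automorphism fixes it; G is not vertex-transitive.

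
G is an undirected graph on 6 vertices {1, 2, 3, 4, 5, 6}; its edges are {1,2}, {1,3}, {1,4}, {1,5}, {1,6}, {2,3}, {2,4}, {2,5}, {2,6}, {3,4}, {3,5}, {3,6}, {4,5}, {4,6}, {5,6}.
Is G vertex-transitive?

Every vertex has degree 5, so G is the complete graph K_6. Any permutation of the 6 vertices preserves K_6, so Aut(K_6) = S_6 of order 6! = 720. This group acts transitively on the 6 vertices.

Yes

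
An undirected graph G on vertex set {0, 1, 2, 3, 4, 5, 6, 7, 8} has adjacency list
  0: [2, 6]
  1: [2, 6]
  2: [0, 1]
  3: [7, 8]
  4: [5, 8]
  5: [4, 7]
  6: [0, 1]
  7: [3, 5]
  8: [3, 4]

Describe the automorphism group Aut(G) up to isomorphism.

G has two connected components, {3, 4, 5, 7, 8} and {0, 1, 2, 6}; each is 2-regular, so G = C_5 ⊔ C_4. The components are non-isomorphic (different sizes), so Aut(G) = Aut(C_4) × Aut(C_5) = D_4 × D_5 of order 8·10 = 80.

D_4 × D_5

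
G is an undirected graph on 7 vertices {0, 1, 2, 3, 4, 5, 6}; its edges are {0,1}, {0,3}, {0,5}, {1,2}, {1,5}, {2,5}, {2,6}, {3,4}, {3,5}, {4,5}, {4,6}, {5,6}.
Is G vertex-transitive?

Vertex 5 is the only vertex of degree 6, so every automorphism fixes it; G is not vertex-transitive.

No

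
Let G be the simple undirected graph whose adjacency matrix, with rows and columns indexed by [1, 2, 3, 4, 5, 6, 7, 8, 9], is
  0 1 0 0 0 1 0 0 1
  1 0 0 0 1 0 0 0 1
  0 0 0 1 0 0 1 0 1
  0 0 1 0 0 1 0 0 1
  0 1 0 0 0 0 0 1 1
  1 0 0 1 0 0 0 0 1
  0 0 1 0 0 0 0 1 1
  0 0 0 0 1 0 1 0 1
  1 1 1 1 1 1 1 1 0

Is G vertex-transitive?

No

Vertex 9 is the only vertex of degree 8, so every automorphism fixes it; G is not vertex-transitive.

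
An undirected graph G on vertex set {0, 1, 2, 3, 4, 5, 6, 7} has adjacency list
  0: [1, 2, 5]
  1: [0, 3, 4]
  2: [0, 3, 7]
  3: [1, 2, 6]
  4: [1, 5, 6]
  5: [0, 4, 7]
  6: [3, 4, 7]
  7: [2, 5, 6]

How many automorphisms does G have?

G is 3-regular and bipartite on 2^3 = 8 vertices with girth 4; it is the hypercube graph Q_3. The symmetry group of the 3-cube is the hyperoctahedral group B_3 = Z_2 ≀ S_3, of order 2^3·3! = 48.

48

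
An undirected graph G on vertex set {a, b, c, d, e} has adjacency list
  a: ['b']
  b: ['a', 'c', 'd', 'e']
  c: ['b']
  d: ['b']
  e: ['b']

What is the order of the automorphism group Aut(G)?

Vertex b has degree 4 and every other vertex has degree 1, so G is the star K_{1,4} with centre b. Any automorphism fixes the centre and permutes the 4 leaves freely, so Aut(G) ≅ S_4 of order 4! = 24.

24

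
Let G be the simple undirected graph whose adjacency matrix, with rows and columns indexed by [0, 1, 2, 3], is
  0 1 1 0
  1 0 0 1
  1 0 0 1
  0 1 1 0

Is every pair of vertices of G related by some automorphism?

G is 2-regular and bipartite with parts {1, 2} and {0, 3} (each part is independent and every cross-pair is an edge), so G = K_{2,2}. Aut(K_{2,2}) is the wreath product S_2 ≀ Z_2: permute within each part, then optionally swap the parts; |Aut| = 2·(2!)² = 8. Under this action every vertex can be carried to every other, so G is vertex-transitive.

Yes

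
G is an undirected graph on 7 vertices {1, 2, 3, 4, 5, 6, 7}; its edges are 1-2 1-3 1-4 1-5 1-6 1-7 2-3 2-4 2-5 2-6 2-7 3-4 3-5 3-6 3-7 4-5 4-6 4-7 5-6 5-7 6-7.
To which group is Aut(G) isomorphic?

All 7 vertices are pairwise adjacent: G = K_7. Every bijection on the vertex set is an automorphism of K_7; hence Aut(K_7) ≅ S_7, order 5040.

the symmetric group on 7 letters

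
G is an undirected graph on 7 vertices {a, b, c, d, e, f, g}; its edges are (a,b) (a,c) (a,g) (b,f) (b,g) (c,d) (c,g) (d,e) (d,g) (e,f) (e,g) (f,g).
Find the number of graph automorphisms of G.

12

Vertex g is the unique vertex of degree 6; the remaining 6 vertices each have degree 3 and induce a cycle, so G is the wheel on 7 vertices with hub g. Every automorphism fixes the hub and acts on the rim 6-cycle, so Aut(G) ≅ Aut(C_6) = D_6 of order 12.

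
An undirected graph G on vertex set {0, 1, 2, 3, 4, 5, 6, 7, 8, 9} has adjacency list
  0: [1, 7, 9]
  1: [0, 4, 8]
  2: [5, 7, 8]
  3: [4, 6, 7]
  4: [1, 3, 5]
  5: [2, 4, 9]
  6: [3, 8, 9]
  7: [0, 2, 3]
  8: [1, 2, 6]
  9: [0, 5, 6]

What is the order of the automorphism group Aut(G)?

G is 3-regular on 10 vertices with no triangles and no 4-cycles (girth 5): this is the Petersen graph. It is a classical fact that the Petersen graph has automorphism group S_5 (order 120), arising from its description as the Kneser graph K(5,2).

120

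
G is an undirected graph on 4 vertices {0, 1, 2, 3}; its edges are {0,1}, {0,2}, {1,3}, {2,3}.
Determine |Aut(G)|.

8

Every vertex has degree 2 and the graph is connected, so G is the 4-cycle C_4. The automorphisms of the 4-cycle are exactly the symmetries of a regular 4-gon: the dihedral group D_4, |D_4| = 8.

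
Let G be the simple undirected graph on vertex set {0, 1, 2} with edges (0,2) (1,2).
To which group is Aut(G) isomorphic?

C_2

The degree sequence is [1, 1, 2]; the two degree-1 vertices 0 and 1 are the ends of a path, so G = P_3. The only nontrivial automorphism of a path is the end-to-end reflection, so Aut(G) ≅ Z_2.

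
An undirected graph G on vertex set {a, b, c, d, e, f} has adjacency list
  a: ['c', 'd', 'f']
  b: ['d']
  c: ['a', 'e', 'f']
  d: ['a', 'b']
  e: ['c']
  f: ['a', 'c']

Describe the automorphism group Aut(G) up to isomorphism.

Degrees alone do not determine every vertex (e.g. a and c both have degree 3), but their neighbour-degree multisets differ: N(a) has degrees [2, 2, 3] while N(c) has degrees [1, 2, 3]. Repeating this refinement separates all vertices, so the only automorphism is the identity.

the trivial group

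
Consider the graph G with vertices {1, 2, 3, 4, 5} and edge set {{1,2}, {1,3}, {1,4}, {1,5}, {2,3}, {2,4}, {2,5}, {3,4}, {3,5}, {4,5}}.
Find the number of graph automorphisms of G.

120

All 5 vertices are pairwise adjacent: G = K_5. Any permutation of the 5 vertices preserves K_5, so Aut(K_5) = S_5 of order 5! = 120.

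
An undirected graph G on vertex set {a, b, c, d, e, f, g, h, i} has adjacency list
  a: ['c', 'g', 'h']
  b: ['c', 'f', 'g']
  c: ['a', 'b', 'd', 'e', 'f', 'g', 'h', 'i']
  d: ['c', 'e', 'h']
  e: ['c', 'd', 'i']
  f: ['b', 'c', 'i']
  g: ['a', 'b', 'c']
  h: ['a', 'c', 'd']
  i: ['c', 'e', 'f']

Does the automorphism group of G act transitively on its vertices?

Vertex c is the only vertex of degree 8, so every automorphism fixes it; G is not vertex-transitive.

No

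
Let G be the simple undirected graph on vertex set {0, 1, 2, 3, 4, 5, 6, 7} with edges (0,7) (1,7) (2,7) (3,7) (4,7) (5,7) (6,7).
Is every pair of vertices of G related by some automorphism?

No

Vertex 7 is the only vertex of degree 7, so every automorphism fixes it; G is not vertex-transitive.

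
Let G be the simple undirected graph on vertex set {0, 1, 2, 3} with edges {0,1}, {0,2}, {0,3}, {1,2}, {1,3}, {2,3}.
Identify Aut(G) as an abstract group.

All 4 vertices are pairwise adjacent: G = K_4. Every bijection on the vertex set is an automorphism of K_4; hence Aut(K_4) ≅ S_4, order 24.

S_4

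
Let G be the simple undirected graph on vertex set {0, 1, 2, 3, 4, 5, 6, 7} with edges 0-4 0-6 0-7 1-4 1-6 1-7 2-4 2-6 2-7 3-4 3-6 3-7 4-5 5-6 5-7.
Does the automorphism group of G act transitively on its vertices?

Automorphisms preserve degree, but G has vertices of degree 3 and vertices of degree 5; no automorphism maps one to the other, so G is not vertex-transitive.

No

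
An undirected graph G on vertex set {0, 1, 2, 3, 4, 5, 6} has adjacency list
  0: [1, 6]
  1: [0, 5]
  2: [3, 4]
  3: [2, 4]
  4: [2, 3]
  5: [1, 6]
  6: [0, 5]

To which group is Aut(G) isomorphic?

G has two connected components, {0, 1, 5, 6} and {2, 3, 4}; each is 2-regular, so G = C_4 ⊔ C_3. No automorphism exchanges components of different sizes, hence Aut(G) is the direct product D_3 × D_4, order 48.

D_3 × D_4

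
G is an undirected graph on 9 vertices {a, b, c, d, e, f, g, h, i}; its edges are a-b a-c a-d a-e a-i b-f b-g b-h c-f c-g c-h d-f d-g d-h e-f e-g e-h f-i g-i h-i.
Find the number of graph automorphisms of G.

2880

The vertices split by degree into {a, f, g, h} (degree 5) and {b, c, d, e, i} (degree 4); every edge runs between the two parts, so G is the complete bipartite graph K_{4,5}. Automorphisms preserve the bipartition setwise (since the parts differ in size) and act as S_4 × S_5 within it; |Aut| = 2880.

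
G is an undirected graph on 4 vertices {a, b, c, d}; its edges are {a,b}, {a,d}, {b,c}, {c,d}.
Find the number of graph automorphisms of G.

8

G is 2-regular and bipartite on 2^2 = 4 vertices with girth 4; it is the hypercube graph Q_2. The symmetry group of the 2-cube is the hyperoctahedral group B_2 = Z_2 ≀ S_2, of order 2^2·2! = 8.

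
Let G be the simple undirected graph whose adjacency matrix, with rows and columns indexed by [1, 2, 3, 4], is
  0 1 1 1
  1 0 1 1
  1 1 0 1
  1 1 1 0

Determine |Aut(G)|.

All 4 vertices are pairwise adjacent: G = K_4. Every bijection on the vertex set is an automorphism of K_4; hence Aut(K_4) ≅ S_4, order 24.

24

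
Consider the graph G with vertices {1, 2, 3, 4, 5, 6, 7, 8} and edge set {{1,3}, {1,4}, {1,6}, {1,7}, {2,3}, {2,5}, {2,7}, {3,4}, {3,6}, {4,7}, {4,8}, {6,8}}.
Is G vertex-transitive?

Vertex 5 is the only vertex of degree 1, so every automorphism fixes it; G is not vertex-transitive.

No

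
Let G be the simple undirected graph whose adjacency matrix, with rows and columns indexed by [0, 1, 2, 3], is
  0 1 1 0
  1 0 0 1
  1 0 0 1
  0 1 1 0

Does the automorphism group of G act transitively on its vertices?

Yes

Every vertex has degree 2 and the graph is connected, so G is the 4-cycle C_4. C_4 has 4 rotations and 4 reflections, so Aut(C_4) ≅ D_4 of order 8. This group acts transitively on the 4 vertices.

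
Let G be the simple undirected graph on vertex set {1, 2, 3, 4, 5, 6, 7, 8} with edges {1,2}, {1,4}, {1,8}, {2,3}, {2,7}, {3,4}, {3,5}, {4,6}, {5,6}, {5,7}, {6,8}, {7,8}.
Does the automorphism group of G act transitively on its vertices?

Yes

G is 3-regular and bipartite on 2^3 = 8 vertices with girth 4; it is the hypercube graph Q_3. Aut(Q_3) consists of the signed permutations of the 3 coordinate axes: 3! permutations times 2^3 sign flips, so |Aut| = 2^3·3! = 48. This group acts transitively on the 8 vertices.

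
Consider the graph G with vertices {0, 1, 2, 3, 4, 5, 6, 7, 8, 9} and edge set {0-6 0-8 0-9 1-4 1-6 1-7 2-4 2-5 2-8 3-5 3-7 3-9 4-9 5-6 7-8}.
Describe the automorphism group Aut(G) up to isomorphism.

S_5

G is 3-regular on 10 vertices with no triangles and no 4-cycles (girth 5): this is the Petersen graph. It is a classical fact that the Petersen graph has automorphism group S_5 (order 120), arising from its description as the Kneser graph K(5,2).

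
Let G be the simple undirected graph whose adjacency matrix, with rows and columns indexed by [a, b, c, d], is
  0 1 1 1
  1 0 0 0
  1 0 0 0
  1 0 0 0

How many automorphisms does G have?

Vertex a has degree 3 and every other vertex has degree 1, so G is the star K_{1,3} with centre a. The 3 leaves are pairwise interchangeable while the centre is fixed, giving Aut(G) = S_3.

6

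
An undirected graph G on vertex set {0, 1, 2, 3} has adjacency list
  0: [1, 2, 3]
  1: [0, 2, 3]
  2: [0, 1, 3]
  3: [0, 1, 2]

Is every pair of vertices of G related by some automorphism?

Yes

Every vertex has degree 3, so G is the complete graph K_4. Any permutation of the 4 vertices preserves K_4, so Aut(K_4) = S_4 of order 4! = 24. This group acts transitively on the 4 vertices.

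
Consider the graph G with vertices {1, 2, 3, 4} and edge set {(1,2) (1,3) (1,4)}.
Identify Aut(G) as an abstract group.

S_3

Vertex 1 has degree 3 and every other vertex has degree 1, so G is the star K_{1,3} with centre 1. The 3 leaves are pairwise interchangeable while the centre is fixed, giving Aut(G) = S_3.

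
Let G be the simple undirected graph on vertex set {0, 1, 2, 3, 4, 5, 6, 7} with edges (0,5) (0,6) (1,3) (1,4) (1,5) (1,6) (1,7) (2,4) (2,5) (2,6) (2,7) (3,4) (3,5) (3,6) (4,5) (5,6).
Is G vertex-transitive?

Vertex 5 is the only vertex of degree 6, so every automorphism fixes it; G is not vertex-transitive.

No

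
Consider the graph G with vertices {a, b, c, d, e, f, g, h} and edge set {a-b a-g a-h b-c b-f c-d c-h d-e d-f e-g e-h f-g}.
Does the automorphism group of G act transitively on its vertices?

G is 3-regular and bipartite on 2^3 = 8 vertices with girth 4; it is the hypercube graph Q_3. The symmetry group of the 3-cube is the hyperoctahedral group B_3 = Z_2 ≀ S_3, of order 2^3·3! = 48. This group acts transitively on the 8 vertices.

Yes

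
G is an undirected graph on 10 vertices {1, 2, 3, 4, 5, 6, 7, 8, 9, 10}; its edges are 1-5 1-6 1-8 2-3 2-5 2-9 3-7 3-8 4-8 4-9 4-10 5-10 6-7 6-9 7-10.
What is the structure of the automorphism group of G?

G is 3-regular on 10 vertices with no triangles and no 4-cycles (girth 5): this is the Petersen graph. It is a classical fact that the Petersen graph has automorphism group S_5 (order 120), arising from its description as the Kneser graph K(5,2).

the symmetric group S_5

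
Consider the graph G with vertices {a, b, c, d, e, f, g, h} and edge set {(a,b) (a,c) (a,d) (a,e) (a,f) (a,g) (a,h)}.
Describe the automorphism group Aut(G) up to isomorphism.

Vertex a has degree 7 and every other vertex has degree 1, so G is the star K_{1,7} with centre a. Any automorphism fixes the centre and permutes the 7 leaves freely, so Aut(G) ≅ S_7 of order 7! = 5040.

S_7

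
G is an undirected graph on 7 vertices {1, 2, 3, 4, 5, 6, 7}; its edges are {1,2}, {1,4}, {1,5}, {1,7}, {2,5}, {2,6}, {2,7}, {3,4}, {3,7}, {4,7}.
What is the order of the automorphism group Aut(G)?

The degree sequence is [4, 4, 2, 3, 2, 1, 4]. Checking the degree-preserving permutations of the vertex set shows that none except the identity preserves every edge, so Aut(G) is trivial.

1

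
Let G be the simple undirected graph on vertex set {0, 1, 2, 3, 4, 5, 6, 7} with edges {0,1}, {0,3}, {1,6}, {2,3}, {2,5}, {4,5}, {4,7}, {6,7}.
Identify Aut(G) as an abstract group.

D_8

Every vertex has degree 2 and the graph is connected, so G is the 8-cycle C_8. C_8 has 8 rotations and 8 reflections, so Aut(C_8) ≅ D_8 of order 16.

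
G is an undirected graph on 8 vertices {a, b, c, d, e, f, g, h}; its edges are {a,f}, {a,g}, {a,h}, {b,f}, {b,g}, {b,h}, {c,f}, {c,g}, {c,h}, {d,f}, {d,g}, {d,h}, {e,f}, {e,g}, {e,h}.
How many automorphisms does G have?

The vertices split by degree into {f, g, h} (degree 5) and {a, b, c, d, e} (degree 3); every edge runs between the two parts, so G is the complete bipartite graph K_{3,5}. Automorphisms preserve the bipartition setwise (since the parts differ in size) and act as S_5 × S_3 within it; |Aut| = 720.

720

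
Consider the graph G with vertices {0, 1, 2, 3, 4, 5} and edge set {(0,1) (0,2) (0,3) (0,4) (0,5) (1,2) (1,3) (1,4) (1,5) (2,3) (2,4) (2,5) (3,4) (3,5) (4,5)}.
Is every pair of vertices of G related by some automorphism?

Yes

Every vertex has degree 5, so G is the complete graph K_6. Any permutation of the 6 vertices preserves K_6, so Aut(K_6) = S_6 of order 6! = 720. Under this action every vertex can be carried to every other, so G is vertex-transitive.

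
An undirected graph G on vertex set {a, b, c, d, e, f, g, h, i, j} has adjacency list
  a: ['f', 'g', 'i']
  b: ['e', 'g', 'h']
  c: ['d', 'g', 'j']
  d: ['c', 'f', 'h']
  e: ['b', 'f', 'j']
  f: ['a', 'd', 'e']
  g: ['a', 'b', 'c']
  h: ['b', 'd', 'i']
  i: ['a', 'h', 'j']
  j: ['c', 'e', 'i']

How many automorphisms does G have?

120

G is 3-regular on 10 vertices with no triangles and no 4-cycles (girth 5): this is the Petersen graph. It is a classical fact that the Petersen graph has automorphism group S_5 (order 120), arising from its description as the Kneser graph K(5,2).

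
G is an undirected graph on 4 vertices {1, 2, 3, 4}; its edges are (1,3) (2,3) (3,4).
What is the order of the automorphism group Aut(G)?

6

Vertex 3 has degree 3 and every other vertex has degree 1, so G is the star K_{1,3} with centre 3. The 3 leaves are pairwise interchangeable while the centre is fixed, giving Aut(G) = S_3.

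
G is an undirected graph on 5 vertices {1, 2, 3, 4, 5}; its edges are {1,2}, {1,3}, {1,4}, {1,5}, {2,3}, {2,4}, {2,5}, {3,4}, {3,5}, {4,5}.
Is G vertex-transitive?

All 5 vertices are pairwise adjacent: G = K_5. Every bijection on the vertex set is an automorphism of K_5; hence Aut(K_5) ≅ S_5, order 120. Under this action every vertex can be carried to every other, so G is vertex-transitive.

Yes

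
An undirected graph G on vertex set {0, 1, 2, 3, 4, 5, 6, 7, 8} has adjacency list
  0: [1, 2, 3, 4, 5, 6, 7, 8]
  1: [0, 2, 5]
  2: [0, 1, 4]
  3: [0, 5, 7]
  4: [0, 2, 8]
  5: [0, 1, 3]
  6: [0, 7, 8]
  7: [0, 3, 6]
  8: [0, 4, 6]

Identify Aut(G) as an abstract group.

Vertex 0 is the unique vertex of degree 8; the remaining 8 vertices each have degree 3 and induce a cycle, so G is the wheel on 9 vertices with hub 0. Every automorphism fixes the hub and acts on the rim 8-cycle, so Aut(G) ≅ Aut(C_8) = D_8 of order 16.

the dihedral group of order 16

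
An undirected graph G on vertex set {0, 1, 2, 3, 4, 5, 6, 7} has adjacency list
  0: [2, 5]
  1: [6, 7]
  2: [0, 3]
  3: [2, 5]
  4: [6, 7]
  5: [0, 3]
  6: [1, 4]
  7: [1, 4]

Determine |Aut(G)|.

128

G has two connected components, {1, 4, 6, 7} and {0, 2, 3, 5}; each is 2-regular, so G = C_4 ⊔ C_4. With two isomorphic components, Aut(G) = Aut(C_4) ≀ S_2 = (D_4 × D_4) ⋊ Z_2: permute each cycle by D_4, then optionally swap the two cycles. Order 2·(2·4)² = 128.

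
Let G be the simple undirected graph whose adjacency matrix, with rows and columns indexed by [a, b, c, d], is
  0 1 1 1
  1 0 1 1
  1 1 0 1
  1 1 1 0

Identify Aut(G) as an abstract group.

Every vertex has degree 3, so G is the complete graph K_4. Every bijection on the vertex set is an automorphism of K_4; hence Aut(K_4) ≅ S_4, order 24.

the symmetric group on 4 letters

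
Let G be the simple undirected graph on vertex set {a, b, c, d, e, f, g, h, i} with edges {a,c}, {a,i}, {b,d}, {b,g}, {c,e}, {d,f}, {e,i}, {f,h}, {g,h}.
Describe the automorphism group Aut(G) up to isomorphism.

D_4 × D_5

G has two connected components, {b, d, f, g, h} and {a, c, e, i}; each is 2-regular, so G = C_5 ⊔ C_4. No automorphism exchanges components of different sizes, hence Aut(G) is the direct product D_4 × D_5, order 80.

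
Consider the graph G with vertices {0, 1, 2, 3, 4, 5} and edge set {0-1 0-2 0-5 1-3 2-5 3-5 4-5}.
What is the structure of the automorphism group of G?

Degrees alone do not determine every vertex (e.g. 1 and 2 both have degree 2), but their neighbour-degree multisets differ: N(1) has degrees [2, 3] while N(2) has degrees [3, 4]. Repeating this refinement separates all vertices, so the only automorphism is the identity.

the trivial group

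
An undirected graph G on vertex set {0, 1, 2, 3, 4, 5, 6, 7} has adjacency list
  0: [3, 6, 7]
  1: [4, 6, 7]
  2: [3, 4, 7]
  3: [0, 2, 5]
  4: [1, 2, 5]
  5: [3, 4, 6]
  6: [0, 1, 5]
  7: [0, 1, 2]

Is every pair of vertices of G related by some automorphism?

Yes

G is 3-regular and bipartite on 2^3 = 8 vertices with girth 4; it is the hypercube graph Q_3. The symmetry group of the 3-cube is the hyperoctahedral group B_3 = Z_2 ≀ S_3, of order 2^3·3! = 48. This group acts transitively on the 8 vertices.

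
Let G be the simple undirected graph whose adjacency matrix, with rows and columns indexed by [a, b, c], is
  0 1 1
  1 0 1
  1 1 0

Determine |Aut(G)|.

All 3 vertices are pairwise adjacent: G = K_3. Every bijection on the vertex set is an automorphism of K_3; hence Aut(K_3) ≅ S_3, order 6.

6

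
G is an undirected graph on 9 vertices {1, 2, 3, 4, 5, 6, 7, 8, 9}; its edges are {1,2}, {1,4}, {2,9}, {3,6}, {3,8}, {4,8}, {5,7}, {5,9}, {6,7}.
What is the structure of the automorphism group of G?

the dihedral group of order 18

G is 2-regular and connected on 9 vertices, i.e. the cycle C_9. C_9 has 9 rotations and 9 reflections, so Aut(C_9) ≅ D_9 of order 18.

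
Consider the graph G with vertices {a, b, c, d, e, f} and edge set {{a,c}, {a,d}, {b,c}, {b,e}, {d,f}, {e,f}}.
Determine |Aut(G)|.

12

Every vertex has degree 2 and the graph is connected, so G is the 6-cycle C_6. The automorphisms of the 6-cycle are exactly the symmetries of a regular 6-gon: the dihedral group D_6, |D_6| = 12.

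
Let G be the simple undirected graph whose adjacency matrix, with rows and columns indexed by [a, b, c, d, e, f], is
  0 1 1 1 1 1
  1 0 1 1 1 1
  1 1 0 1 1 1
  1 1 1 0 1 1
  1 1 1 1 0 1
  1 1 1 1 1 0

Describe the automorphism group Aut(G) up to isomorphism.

S_6

Every vertex has degree 5, so G is the complete graph K_6. Every bijection on the vertex set is an automorphism of K_6; hence Aut(K_6) ≅ S_6, order 720.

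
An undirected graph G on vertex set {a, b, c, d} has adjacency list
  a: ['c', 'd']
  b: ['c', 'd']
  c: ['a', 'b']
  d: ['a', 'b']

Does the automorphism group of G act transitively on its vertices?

Yes

G is 2-regular and bipartite on 2^2 = 4 vertices with girth 4; it is the hypercube graph Q_2. Aut(Q_2) consists of the signed permutations of the 2 coordinate axes: 2! permutations times 2^2 sign flips, so |Aut| = 2^2·2! = 8. This group acts transitively on the 4 vertices.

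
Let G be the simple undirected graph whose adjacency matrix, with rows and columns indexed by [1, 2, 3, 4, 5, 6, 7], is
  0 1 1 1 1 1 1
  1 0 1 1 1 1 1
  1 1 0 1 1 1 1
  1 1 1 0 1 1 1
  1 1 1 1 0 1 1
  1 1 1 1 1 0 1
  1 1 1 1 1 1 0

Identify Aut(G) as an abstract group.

S_7

All 7 vertices are pairwise adjacent: G = K_7. Every bijection on the vertex set is an automorphism of K_7; hence Aut(K_7) ≅ S_7, order 5040.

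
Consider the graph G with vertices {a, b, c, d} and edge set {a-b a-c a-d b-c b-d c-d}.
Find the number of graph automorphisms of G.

24

Every vertex has degree 3, so G is the complete graph K_4. Any permutation of the 4 vertices preserves K_4, so Aut(K_4) = S_4 of order 4! = 24.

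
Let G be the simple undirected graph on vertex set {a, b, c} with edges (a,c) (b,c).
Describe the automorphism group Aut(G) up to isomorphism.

The degree sequence is [1, 1, 2]; the two degree-1 vertices a and b are the ends of a path, so G = P_3. A path has exactly one nontrivial symmetry — reversal — giving Aut(G) of order 2.

Z_2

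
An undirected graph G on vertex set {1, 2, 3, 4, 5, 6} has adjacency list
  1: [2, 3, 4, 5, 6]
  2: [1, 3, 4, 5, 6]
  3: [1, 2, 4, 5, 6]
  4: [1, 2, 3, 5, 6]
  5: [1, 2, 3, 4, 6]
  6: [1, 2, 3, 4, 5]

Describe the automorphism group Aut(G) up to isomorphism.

S_6

Every vertex has degree 5, so G is the complete graph K_6. Every bijection on the vertex set is an automorphism of K_6; hence Aut(K_6) ≅ S_6, order 720.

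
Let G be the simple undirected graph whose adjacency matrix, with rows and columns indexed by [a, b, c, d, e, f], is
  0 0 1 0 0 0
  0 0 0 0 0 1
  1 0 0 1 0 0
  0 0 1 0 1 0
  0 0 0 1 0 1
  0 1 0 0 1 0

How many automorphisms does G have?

2

The degree sequence is [1, 1, 2, 2, 2, 2]; the two degree-1 vertices a and b are the ends of a path, so G = P_6. A path has exactly one nontrivial symmetry — reversal — giving Aut(G) of order 2.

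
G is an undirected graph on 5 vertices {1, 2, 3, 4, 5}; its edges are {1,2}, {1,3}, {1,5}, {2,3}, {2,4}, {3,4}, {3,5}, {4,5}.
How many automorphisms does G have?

8

Vertex 3 is the unique vertex of degree 4; the remaining 4 vertices each have degree 3 and induce a cycle, so G is the wheel on 5 vertices with hub 3. With the hub fixed, the remaining symmetry is that of the rim cycle C_4, giving the dihedral group D_4.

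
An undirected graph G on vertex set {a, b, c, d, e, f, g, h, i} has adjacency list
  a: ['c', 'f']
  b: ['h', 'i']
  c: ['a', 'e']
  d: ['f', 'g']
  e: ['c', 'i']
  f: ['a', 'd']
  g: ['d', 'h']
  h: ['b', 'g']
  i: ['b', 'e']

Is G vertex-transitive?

Yes

Every vertex has degree 2 and the graph is connected, so G is the 9-cycle C_9. C_9 has 9 rotations and 9 reflections, so Aut(C_9) ≅ D_9 of order 18. This group acts transitively on the 9 vertices.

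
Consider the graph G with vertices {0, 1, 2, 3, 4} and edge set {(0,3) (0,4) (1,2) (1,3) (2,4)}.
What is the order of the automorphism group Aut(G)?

G is 2-regular and connected on 5 vertices, i.e. the cycle C_5. C_5 has 5 rotations and 5 reflections, so Aut(C_5) ≅ D_5 of order 10.

10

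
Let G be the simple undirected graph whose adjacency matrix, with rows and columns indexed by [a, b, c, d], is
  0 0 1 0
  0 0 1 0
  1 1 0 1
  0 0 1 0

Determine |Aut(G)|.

6

Vertex c has degree 3 and every other vertex has degree 1, so G is the star K_{1,3} with centre c. Any automorphism fixes the centre and permutes the 3 leaves freely, so Aut(G) ≅ S_3 of order 3! = 6.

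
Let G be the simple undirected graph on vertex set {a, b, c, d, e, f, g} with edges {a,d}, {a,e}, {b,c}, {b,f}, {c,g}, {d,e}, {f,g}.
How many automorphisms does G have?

G has two connected components, {b, c, f, g} and {a, d, e}; each is 2-regular, so G = C_4 ⊔ C_3. The components are non-isomorphic (different sizes), so Aut(G) = Aut(C_3) × Aut(C_4) = D_3 × D_4 of order 6·8 = 48.

48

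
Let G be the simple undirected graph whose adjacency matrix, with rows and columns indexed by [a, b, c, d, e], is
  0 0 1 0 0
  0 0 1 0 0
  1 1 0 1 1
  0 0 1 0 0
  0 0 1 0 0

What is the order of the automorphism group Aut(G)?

24

Vertex c has degree 4 and every other vertex has degree 1, so G is the star K_{1,4} with centre c. The 4 leaves are pairwise interchangeable while the centre is fixed, giving Aut(G) = S_4.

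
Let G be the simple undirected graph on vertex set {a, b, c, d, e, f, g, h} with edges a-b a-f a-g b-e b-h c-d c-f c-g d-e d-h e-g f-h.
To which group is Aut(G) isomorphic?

G is 3-regular and bipartite on 2^3 = 8 vertices with girth 4; it is the hypercube graph Q_3. Aut(Q_3) consists of the signed permutations of the 3 coordinate axes: 3! permutations times 2^3 sign flips, so |Aut| = 2^3·3! = 48.

Z_2^3 ⋊ S_3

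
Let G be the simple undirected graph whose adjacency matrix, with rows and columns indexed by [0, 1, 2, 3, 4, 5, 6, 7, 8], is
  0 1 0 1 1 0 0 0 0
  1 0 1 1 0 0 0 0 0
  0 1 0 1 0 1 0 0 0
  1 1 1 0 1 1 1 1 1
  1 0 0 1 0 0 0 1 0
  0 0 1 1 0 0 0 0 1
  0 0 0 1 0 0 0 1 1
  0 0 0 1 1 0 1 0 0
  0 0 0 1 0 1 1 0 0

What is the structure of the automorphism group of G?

Vertex 3 is the unique vertex of degree 8; the remaining 8 vertices each have degree 3 and induce a cycle, so G is the wheel on 9 vertices with hub 3. With the hub fixed, the remaining symmetry is that of the rim cycle C_8, giving the dihedral group D_8.

D_8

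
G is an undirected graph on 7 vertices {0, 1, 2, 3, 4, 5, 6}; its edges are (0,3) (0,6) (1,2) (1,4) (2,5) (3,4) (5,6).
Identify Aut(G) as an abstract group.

D_7

Every vertex has degree 2 and the graph is connected, so G is the 7-cycle C_7. C_7 has 7 rotations and 7 reflections, so Aut(C_7) ≅ D_7 of order 14.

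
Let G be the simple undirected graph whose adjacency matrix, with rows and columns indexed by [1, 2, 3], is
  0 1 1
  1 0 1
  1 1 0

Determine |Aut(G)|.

All 3 vertices are pairwise adjacent: G = K_3. Every bijection on the vertex set is an automorphism of K_3; hence Aut(K_3) ≅ S_3, order 6.

6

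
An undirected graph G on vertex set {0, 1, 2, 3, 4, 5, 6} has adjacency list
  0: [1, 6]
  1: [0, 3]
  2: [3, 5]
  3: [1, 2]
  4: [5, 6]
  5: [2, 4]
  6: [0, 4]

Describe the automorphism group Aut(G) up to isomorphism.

D_7

G is 2-regular and connected on 7 vertices, i.e. the cycle C_7. C_7 has 7 rotations and 7 reflections, so Aut(C_7) ≅ D_7 of order 14.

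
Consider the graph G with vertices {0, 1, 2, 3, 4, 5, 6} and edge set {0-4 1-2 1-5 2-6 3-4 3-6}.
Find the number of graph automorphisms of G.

2

The degree sequence is [1, 2, 2, 2, 2, 1, 2]; the two degree-1 vertices 0 and 5 are the ends of a path, so G = P_7. A path has exactly one nontrivial symmetry — reversal — giving Aut(G) of order 2.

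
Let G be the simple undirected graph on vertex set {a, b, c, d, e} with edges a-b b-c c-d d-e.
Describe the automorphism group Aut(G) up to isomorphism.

The degree sequence is [1, 2, 2, 2, 1]; the two degree-1 vertices a and e are the ends of a path, so G = P_5. The only nontrivial automorphism of a path is the end-to-end reflection, so Aut(G) ≅ Z_2.

the cyclic group of order 2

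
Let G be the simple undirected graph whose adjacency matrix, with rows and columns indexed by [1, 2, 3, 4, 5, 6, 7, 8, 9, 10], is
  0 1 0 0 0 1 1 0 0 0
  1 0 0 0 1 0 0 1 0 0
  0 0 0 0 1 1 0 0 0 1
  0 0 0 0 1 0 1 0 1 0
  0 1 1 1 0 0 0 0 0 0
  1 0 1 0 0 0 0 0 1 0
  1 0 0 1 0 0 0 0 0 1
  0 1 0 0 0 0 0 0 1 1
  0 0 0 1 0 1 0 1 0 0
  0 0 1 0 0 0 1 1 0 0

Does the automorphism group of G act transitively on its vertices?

Yes

G is 3-regular on 10 vertices with no triangles and no 4-cycles (girth 5): this is the Petersen graph. It is a classical fact that the Petersen graph has automorphism group S_5 (order 120), arising from its description as the Kneser graph K(5,2). Under this action every vertex can be carried to every other, so G is vertex-transitive.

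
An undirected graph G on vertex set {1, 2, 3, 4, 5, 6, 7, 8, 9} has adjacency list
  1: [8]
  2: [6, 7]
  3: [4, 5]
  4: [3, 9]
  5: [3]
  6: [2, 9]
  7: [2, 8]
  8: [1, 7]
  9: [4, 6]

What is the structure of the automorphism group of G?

Z_2

The degree sequence is [1, 2, 2, 2, 1, 2, 2, 2, 2]; the two degree-1 vertices 1 and 5 are the ends of a path, so G = P_9. The only nontrivial automorphism of a path is the end-to-end reflection, so Aut(G) ≅ Z_2.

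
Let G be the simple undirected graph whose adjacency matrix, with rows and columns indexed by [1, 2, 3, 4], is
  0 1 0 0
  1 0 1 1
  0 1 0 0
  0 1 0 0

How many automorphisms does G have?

6

Vertex 2 has degree 3 and every other vertex has degree 1, so G is the star K_{1,3} with centre 2. Any automorphism fixes the centre and permutes the 3 leaves freely, so Aut(G) ≅ S_3 of order 3! = 6.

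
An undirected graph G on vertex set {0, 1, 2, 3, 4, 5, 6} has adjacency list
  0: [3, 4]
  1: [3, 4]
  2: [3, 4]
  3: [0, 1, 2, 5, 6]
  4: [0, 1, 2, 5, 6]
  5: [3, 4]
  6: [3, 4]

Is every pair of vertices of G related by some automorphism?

Automorphisms preserve degree, but G has vertices of degree 2 and vertices of degree 5; no automorphism maps one to the other, so G is not vertex-transitive.

No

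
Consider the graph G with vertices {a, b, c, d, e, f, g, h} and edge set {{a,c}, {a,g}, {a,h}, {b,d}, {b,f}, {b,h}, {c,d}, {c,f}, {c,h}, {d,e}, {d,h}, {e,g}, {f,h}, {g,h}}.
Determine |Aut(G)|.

The degree sequence is [3, 3, 4, 4, 2, 3, 3, 6]. Checking the degree-preserving permutations of the vertex set shows that none except the identity preserves every edge, so Aut(G) is trivial.

1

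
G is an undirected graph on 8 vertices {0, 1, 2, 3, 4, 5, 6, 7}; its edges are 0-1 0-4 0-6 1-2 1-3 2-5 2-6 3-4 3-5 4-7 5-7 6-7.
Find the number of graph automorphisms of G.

48

G is 3-regular and bipartite on 2^3 = 8 vertices with girth 4; it is the hypercube graph Q_3. Aut(Q_3) consists of the signed permutations of the 3 coordinate axes: 3! permutations times 2^3 sign flips, so |Aut| = 2^3·3! = 48.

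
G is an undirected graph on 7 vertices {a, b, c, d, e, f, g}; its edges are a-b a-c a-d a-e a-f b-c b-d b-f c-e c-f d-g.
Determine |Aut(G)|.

Degrees alone do not determine every vertex (e.g. b and c both have degree 4), but their neighbour-degree multisets differ: N(b) has degrees [3, 3, 4, 5] while N(c) has degrees [2, 3, 4, 5]. Repeating this refinement separates all vertices, so the only automorphism is the identity.

1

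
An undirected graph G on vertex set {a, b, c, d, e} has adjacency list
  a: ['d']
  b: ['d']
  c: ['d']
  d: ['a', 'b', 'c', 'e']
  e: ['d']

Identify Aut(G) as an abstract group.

S_4

Vertex d has degree 4 and every other vertex has degree 1, so G is the star K_{1,4} with centre d. Any automorphism fixes the centre and permutes the 4 leaves freely, so Aut(G) ≅ S_4 of order 4! = 24.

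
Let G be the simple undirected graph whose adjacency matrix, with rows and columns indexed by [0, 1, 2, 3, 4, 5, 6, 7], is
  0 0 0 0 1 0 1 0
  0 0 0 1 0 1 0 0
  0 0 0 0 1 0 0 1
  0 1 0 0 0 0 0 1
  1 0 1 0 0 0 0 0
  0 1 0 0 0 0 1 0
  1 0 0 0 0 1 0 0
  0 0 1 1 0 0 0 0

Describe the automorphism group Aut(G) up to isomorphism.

Every vertex has degree 2 and the graph is connected, so G is the 8-cycle C_8. The automorphisms of the 8-cycle are exactly the symmetries of a regular 8-gon: the dihedral group D_8, |D_8| = 16.

D_8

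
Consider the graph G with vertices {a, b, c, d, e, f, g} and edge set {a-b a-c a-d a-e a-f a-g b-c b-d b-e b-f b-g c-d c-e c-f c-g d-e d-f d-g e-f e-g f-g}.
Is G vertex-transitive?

Every vertex has degree 6, so G is the complete graph K_7. Any permutation of the 7 vertices preserves K_7, so Aut(K_7) = S_7 of order 7! = 5040. This group acts transitively on the 7 vertices.

Yes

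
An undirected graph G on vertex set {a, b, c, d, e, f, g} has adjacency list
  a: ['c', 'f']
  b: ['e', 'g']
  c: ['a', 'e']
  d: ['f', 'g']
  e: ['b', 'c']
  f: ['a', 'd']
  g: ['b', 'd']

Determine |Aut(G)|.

G is 2-regular and connected on 7 vertices, i.e. the cycle C_7. C_7 has 7 rotations and 7 reflections, so Aut(C_7) ≅ D_7 of order 14.

14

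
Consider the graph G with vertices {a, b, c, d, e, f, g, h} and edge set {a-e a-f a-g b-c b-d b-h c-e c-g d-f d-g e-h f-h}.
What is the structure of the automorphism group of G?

G is 3-regular and bipartite on 2^3 = 8 vertices with girth 4; it is the hypercube graph Q_3. Aut(Q_3) consists of the signed permutations of the 3 coordinate axes: 3! permutations times 2^3 sign flips, so |Aut| = 2^3·3! = 48.

Z_2^3 ⋊ S_3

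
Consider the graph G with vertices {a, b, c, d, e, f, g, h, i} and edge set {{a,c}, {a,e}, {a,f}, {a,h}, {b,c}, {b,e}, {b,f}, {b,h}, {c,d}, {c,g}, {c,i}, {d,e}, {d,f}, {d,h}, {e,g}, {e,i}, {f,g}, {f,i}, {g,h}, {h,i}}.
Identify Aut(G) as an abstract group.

The vertices split by degree into {c, e, f, h} (degree 5) and {a, b, d, g, i} (degree 4); every edge runs between the two parts, so G is the complete bipartite graph K_{4,5}. The parts have unequal sizes, so no automorphism swaps them; each part is permuted independently, giving S_5 × S_4 of order 5!·4! = 2880.

S_5 × S_4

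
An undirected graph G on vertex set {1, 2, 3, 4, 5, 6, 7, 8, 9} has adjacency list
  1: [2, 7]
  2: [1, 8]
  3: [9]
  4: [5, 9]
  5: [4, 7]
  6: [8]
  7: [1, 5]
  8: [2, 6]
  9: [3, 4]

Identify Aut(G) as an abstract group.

Z_2

The degree sequence is [2, 2, 1, 2, 2, 1, 2, 2, 2]; the two degree-1 vertices 3 and 6 are the ends of a path, so G = P_9. The only nontrivial automorphism of a path is the end-to-end reflection, so Aut(G) ≅ Z_2.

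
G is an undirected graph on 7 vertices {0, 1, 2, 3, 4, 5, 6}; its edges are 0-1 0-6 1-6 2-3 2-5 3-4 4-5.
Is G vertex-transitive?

No

G has two connected components, {2, 3, 4, 5} and {0, 1, 6}; each is 2-regular, so G = C_4 ⊔ C_3. The orbit of 0 under Aut(G) is {0, 1, 6}, which does not contain 2, so G is not vertex-transitive.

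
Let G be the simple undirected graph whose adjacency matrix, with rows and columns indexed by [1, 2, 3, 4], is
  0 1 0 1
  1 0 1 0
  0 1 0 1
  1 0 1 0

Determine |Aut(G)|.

8

G is 2-regular and bipartite with parts {2, 4} and {1, 3} (each part is independent and every cross-pair is an edge), so G = K_{2,2}. Each part can be permuted independently (S_2 × S_2) and the two equal-size parts can also be swapped, giving (S_2 × S_2) ⋊ Z_2 of order 2·(2!)² = 8.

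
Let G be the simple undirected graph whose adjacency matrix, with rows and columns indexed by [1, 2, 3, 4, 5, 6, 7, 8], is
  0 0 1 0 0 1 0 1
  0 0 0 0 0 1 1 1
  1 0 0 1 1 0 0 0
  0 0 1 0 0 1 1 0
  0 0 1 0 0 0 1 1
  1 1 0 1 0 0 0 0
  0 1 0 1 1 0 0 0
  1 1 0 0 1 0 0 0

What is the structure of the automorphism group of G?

G is 3-regular and bipartite on 2^3 = 8 vertices with girth 4; it is the hypercube graph Q_3. The symmetry group of the 3-cube is the hyperoctahedral group B_3 = Z_2 ≀ S_3, of order 2^3·3! = 48.

the hyperoctahedral group B_3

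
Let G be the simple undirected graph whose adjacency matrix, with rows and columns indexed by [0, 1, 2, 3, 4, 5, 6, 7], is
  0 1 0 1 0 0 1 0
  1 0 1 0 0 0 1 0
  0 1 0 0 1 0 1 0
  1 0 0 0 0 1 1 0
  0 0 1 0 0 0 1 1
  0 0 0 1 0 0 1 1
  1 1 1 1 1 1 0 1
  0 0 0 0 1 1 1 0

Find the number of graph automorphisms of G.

Vertex 6 is the unique vertex of degree 7; the remaining 7 vertices each have degree 3 and induce a cycle, so G is the wheel on 8 vertices with hub 6. Every automorphism fixes the hub and acts on the rim 7-cycle, so Aut(G) ≅ Aut(C_7) = D_7 of order 14.

14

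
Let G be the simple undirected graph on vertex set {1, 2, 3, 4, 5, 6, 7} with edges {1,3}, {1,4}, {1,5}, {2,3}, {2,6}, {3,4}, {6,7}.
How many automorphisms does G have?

Degrees alone do not determine every vertex (e.g. 1 and 3 both have degree 3), but their neighbour-degree multisets differ: N(1) has degrees [1, 2, 3] while N(3) has degrees [2, 2, 3]. Repeating this refinement separates all vertices, so the only automorphism is the identity.

1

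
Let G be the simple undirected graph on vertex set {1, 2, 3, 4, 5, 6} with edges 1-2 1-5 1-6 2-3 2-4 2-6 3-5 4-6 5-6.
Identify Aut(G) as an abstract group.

1

Degrees alone do not determine every vertex (e.g. 1 and 5 both have degree 3), but their neighbour-degree multisets differ: N(1) has degrees [3, 4, 4] while N(5) has degrees [2, 3, 4]. Repeating this refinement separates all vertices, so the only automorphism is the identity.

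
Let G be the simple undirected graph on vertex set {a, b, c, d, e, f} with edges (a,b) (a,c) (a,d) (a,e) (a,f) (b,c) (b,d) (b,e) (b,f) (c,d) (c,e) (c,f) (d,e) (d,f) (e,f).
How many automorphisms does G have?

720

All 6 vertices are pairwise adjacent: G = K_6. Every bijection on the vertex set is an automorphism of K_6; hence Aut(K_6) ≅ S_6, order 720.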